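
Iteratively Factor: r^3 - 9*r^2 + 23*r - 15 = (r - 5)*(r^2 - 4*r + 3) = (r - 5)*(r - 1)*(r - 3)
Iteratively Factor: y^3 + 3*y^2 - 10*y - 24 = (y - 3)*(y^2 + 6*y + 8) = (y - 3)*(y + 4)*(y + 2)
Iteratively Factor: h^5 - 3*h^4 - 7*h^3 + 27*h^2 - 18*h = (h - 3)*(h^4 - 7*h^2 + 6*h) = (h - 3)*(h - 2)*(h^3 + 2*h^2 - 3*h) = (h - 3)*(h - 2)*(h + 3)*(h^2 - h) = h*(h - 3)*(h - 2)*(h + 3)*(h - 1)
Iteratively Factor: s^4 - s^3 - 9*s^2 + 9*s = (s - 1)*(s^3 - 9*s) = (s - 1)*(s + 3)*(s^2 - 3*s) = (s - 3)*(s - 1)*(s + 3)*(s)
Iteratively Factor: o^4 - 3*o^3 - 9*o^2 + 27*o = (o - 3)*(o^3 - 9*o) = o*(o - 3)*(o^2 - 9) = o*(o - 3)^2*(o + 3)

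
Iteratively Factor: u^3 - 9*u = (u)*(u^2 - 9) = u*(u + 3)*(u - 3)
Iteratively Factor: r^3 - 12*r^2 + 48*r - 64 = (r - 4)*(r^2 - 8*r + 16) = (r - 4)^2*(r - 4)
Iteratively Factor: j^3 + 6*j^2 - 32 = (j + 4)*(j^2 + 2*j - 8) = (j + 4)^2*(j - 2)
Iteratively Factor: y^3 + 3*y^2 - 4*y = (y - 1)*(y^2 + 4*y) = y*(y - 1)*(y + 4)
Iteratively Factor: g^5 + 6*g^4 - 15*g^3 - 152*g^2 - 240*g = (g)*(g^4 + 6*g^3 - 15*g^2 - 152*g - 240) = g*(g + 3)*(g^3 + 3*g^2 - 24*g - 80) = g*(g + 3)*(g + 4)*(g^2 - g - 20) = g*(g - 5)*(g + 3)*(g + 4)*(g + 4)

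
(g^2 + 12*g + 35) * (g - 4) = g^3 + 8*g^2 - 13*g - 140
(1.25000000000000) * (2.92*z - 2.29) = 3.65*z - 2.8625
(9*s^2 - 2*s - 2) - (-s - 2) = 9*s^2 - s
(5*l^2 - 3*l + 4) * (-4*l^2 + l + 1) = -20*l^4 + 17*l^3 - 14*l^2 + l + 4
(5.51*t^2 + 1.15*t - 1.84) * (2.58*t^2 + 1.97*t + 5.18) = 14.2158*t^4 + 13.8217*t^3 + 26.0601*t^2 + 2.3322*t - 9.5312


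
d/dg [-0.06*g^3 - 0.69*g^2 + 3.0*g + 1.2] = -0.18*g^2 - 1.38*g + 3.0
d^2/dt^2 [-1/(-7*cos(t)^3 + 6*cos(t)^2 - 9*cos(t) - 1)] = 3*((19*cos(t) - 16*cos(2*t) + 21*cos(3*t))*(7*cos(t)^3 - 6*cos(t)^2 + 9*cos(t) + 1)/4 + 6*(7*cos(t)^2 - 4*cos(t) + 3)^2*sin(t)^2)/(7*cos(t)^3 - 6*cos(t)^2 + 9*cos(t) + 1)^3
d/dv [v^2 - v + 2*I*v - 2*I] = 2*v - 1 + 2*I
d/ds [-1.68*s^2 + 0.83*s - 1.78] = 0.83 - 3.36*s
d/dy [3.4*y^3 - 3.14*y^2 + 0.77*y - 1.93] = 10.2*y^2 - 6.28*y + 0.77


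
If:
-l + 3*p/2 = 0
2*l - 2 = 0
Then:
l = 1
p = 2/3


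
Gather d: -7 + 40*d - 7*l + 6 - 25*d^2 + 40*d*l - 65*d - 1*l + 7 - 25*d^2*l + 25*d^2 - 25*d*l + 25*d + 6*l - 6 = -25*d^2*l + 15*d*l - 2*l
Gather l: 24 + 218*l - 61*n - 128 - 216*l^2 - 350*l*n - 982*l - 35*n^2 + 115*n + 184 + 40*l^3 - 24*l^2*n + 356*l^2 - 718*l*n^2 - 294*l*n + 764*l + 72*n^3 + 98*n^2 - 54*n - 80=40*l^3 + l^2*(140 - 24*n) + l*(-718*n^2 - 644*n) + 72*n^3 + 63*n^2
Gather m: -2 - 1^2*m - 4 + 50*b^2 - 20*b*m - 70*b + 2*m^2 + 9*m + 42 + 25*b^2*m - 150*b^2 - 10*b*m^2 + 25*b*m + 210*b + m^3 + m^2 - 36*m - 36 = -100*b^2 + 140*b + m^3 + m^2*(3 - 10*b) + m*(25*b^2 + 5*b - 28)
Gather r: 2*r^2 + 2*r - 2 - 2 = 2*r^2 + 2*r - 4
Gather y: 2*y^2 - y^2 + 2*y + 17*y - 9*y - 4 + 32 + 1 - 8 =y^2 + 10*y + 21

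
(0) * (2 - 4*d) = 0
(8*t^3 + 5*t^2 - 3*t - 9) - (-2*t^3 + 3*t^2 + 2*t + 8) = 10*t^3 + 2*t^2 - 5*t - 17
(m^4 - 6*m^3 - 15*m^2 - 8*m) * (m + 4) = m^5 - 2*m^4 - 39*m^3 - 68*m^2 - 32*m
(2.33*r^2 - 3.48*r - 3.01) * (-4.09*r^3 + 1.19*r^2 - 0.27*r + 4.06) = -9.5297*r^5 + 17.0059*r^4 + 7.5406*r^3 + 6.8175*r^2 - 13.3161*r - 12.2206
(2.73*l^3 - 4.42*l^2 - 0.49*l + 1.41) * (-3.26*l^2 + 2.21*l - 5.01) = -8.8998*l^5 + 20.4425*l^4 - 21.8481*l^3 + 16.4647*l^2 + 5.571*l - 7.0641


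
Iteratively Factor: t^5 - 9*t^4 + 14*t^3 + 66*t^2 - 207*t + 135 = (t - 3)*(t^4 - 6*t^3 - 4*t^2 + 54*t - 45) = (t - 3)*(t - 1)*(t^3 - 5*t^2 - 9*t + 45) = (t - 3)*(t - 1)*(t + 3)*(t^2 - 8*t + 15) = (t - 5)*(t - 3)*(t - 1)*(t + 3)*(t - 3)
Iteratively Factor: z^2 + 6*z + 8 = (z + 4)*(z + 2)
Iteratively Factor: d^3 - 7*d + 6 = (d - 2)*(d^2 + 2*d - 3) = (d - 2)*(d - 1)*(d + 3)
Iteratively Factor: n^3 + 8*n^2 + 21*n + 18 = (n + 3)*(n^2 + 5*n + 6) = (n + 2)*(n + 3)*(n + 3)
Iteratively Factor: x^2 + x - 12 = (x - 3)*(x + 4)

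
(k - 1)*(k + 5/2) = k^2 + 3*k/2 - 5/2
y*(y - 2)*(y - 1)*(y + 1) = y^4 - 2*y^3 - y^2 + 2*y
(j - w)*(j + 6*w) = j^2 + 5*j*w - 6*w^2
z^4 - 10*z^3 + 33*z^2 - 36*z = z*(z - 4)*(z - 3)^2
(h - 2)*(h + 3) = h^2 + h - 6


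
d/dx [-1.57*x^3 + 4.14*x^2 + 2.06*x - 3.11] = -4.71*x^2 + 8.28*x + 2.06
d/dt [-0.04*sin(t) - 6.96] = -0.04*cos(t)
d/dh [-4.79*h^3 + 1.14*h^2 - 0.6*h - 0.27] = -14.37*h^2 + 2.28*h - 0.6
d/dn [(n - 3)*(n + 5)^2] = (n + 5)*(3*n - 1)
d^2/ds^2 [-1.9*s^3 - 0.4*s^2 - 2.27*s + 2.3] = -11.4*s - 0.8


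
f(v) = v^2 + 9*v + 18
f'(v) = 2*v + 9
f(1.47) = 33.39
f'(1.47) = 11.94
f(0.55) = 23.25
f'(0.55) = 10.10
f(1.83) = 37.82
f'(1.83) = 12.66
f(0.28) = 20.60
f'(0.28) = 9.56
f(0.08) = 18.73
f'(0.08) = 9.16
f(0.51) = 22.85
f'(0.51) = 10.02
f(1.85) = 38.07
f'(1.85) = 12.70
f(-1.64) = 5.93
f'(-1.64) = 5.72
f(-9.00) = 18.00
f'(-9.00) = -9.00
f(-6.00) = 0.00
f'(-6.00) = -3.00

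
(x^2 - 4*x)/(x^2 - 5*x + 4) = x/(x - 1)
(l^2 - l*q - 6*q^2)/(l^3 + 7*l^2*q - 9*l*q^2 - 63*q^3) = (l + 2*q)/(l^2 + 10*l*q + 21*q^2)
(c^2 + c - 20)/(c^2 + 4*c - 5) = (c - 4)/(c - 1)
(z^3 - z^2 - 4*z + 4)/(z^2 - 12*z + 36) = (z^3 - z^2 - 4*z + 4)/(z^2 - 12*z + 36)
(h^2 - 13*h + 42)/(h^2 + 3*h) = (h^2 - 13*h + 42)/(h*(h + 3))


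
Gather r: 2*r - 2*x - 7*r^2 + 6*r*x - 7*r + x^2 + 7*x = -7*r^2 + r*(6*x - 5) + x^2 + 5*x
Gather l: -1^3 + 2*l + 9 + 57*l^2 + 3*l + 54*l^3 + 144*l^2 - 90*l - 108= 54*l^3 + 201*l^2 - 85*l - 100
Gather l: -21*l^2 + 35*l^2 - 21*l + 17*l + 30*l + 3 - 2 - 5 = 14*l^2 + 26*l - 4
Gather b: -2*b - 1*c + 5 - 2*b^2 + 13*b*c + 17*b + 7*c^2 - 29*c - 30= -2*b^2 + b*(13*c + 15) + 7*c^2 - 30*c - 25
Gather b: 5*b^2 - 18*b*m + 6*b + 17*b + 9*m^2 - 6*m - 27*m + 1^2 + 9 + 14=5*b^2 + b*(23 - 18*m) + 9*m^2 - 33*m + 24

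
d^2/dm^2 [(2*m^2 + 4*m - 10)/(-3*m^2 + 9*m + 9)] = 4*(-5*m^3 + 6*m^2 - 63*m + 69)/(3*(m^6 - 9*m^5 + 18*m^4 + 27*m^3 - 54*m^2 - 81*m - 27))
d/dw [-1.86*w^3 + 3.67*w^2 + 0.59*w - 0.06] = -5.58*w^2 + 7.34*w + 0.59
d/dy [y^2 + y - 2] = 2*y + 1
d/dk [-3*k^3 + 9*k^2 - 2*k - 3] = -9*k^2 + 18*k - 2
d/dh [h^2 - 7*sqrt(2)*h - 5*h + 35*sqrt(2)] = 2*h - 7*sqrt(2) - 5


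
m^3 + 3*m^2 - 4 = (m - 1)*(m + 2)^2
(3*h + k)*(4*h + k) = 12*h^2 + 7*h*k + k^2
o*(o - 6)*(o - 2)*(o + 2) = o^4 - 6*o^3 - 4*o^2 + 24*o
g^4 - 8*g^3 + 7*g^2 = g^2*(g - 7)*(g - 1)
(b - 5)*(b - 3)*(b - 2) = b^3 - 10*b^2 + 31*b - 30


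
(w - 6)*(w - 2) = w^2 - 8*w + 12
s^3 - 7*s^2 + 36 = (s - 6)*(s - 3)*(s + 2)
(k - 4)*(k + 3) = k^2 - k - 12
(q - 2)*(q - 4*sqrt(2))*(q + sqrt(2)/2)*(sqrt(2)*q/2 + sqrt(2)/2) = sqrt(2)*q^4/2 - 7*q^3/2 - sqrt(2)*q^3/2 - 3*sqrt(2)*q^2 + 7*q^2/2 + 2*sqrt(2)*q + 7*q + 4*sqrt(2)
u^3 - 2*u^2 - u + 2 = (u - 2)*(u - 1)*(u + 1)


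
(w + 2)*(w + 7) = w^2 + 9*w + 14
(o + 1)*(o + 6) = o^2 + 7*o + 6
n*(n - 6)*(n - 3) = n^3 - 9*n^2 + 18*n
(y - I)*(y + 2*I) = y^2 + I*y + 2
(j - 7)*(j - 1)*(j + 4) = j^3 - 4*j^2 - 25*j + 28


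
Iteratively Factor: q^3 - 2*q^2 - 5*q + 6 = (q + 2)*(q^2 - 4*q + 3) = (q - 3)*(q + 2)*(q - 1)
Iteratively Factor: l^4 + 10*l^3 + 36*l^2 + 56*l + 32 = (l + 2)*(l^3 + 8*l^2 + 20*l + 16) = (l + 2)*(l + 4)*(l^2 + 4*l + 4) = (l + 2)^2*(l + 4)*(l + 2)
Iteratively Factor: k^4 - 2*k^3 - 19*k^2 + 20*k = (k - 5)*(k^3 + 3*k^2 - 4*k) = k*(k - 5)*(k^2 + 3*k - 4) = k*(k - 5)*(k + 4)*(k - 1)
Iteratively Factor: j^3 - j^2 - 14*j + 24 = (j - 3)*(j^2 + 2*j - 8) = (j - 3)*(j - 2)*(j + 4)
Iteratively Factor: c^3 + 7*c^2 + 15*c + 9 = (c + 1)*(c^2 + 6*c + 9) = (c + 1)*(c + 3)*(c + 3)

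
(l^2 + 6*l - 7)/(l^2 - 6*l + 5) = (l + 7)/(l - 5)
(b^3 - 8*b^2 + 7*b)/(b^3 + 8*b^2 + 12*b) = (b^2 - 8*b + 7)/(b^2 + 8*b + 12)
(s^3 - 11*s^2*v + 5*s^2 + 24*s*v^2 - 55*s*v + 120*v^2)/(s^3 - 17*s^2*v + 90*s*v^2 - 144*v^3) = (s + 5)/(s - 6*v)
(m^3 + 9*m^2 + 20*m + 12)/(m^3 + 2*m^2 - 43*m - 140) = (m^3 + 9*m^2 + 20*m + 12)/(m^3 + 2*m^2 - 43*m - 140)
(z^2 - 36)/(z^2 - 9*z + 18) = (z + 6)/(z - 3)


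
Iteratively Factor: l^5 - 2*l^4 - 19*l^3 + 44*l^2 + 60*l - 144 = (l + 4)*(l^4 - 6*l^3 + 5*l^2 + 24*l - 36) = (l - 2)*(l + 4)*(l^3 - 4*l^2 - 3*l + 18) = (l - 2)*(l + 2)*(l + 4)*(l^2 - 6*l + 9) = (l - 3)*(l - 2)*(l + 2)*(l + 4)*(l - 3)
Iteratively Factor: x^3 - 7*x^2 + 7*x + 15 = (x + 1)*(x^2 - 8*x + 15) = (x - 5)*(x + 1)*(x - 3)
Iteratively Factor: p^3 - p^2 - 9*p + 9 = (p + 3)*(p^2 - 4*p + 3) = (p - 3)*(p + 3)*(p - 1)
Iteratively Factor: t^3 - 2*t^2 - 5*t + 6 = (t - 1)*(t^2 - t - 6) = (t - 1)*(t + 2)*(t - 3)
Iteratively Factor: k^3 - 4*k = (k)*(k^2 - 4) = k*(k + 2)*(k - 2)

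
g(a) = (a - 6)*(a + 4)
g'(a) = 2*a - 2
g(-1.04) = -20.84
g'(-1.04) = -4.08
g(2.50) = -22.75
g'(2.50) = 3.00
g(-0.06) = -23.88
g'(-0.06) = -2.12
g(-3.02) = -8.84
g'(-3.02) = -8.04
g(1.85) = -24.28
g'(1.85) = 1.70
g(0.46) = -24.71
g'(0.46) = -1.08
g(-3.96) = -0.40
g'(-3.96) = -9.92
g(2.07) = -23.86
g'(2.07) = 2.14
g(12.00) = 96.00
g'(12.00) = 22.00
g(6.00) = 0.00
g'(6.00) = 10.00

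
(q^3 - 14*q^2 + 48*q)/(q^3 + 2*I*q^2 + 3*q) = (q^2 - 14*q + 48)/(q^2 + 2*I*q + 3)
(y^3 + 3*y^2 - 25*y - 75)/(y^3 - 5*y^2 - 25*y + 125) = (y + 3)/(y - 5)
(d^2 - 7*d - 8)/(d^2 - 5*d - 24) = (d + 1)/(d + 3)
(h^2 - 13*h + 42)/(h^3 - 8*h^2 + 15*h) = (h^2 - 13*h + 42)/(h*(h^2 - 8*h + 15))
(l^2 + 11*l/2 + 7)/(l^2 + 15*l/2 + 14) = (l + 2)/(l + 4)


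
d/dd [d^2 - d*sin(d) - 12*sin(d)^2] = -d*cos(d) + 2*d - sin(d) - 12*sin(2*d)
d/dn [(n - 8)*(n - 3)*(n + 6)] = 3*n^2 - 10*n - 42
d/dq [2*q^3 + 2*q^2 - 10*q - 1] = 6*q^2 + 4*q - 10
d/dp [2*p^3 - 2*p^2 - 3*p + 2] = 6*p^2 - 4*p - 3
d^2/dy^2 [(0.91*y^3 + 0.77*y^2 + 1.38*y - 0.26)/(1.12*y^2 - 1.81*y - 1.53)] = (4.44089209850063e-15*y^4 + 15.665286*y^3 + 21.080346*y^2 + 30.132354*y - 6.632926)/(1.404928*y^6 - 6.811392*y^5 + 5.25*y^4 + 12.679955*y^3 - 7.171875*y^2 - 12.711087*y - 3.581577)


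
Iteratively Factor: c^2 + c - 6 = (c + 3)*(c - 2)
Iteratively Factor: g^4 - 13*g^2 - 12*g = (g - 4)*(g^3 + 4*g^2 + 3*g) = g*(g - 4)*(g^2 + 4*g + 3) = g*(g - 4)*(g + 1)*(g + 3)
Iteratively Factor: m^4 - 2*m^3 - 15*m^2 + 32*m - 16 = (m + 4)*(m^3 - 6*m^2 + 9*m - 4) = (m - 4)*(m + 4)*(m^2 - 2*m + 1) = (m - 4)*(m - 1)*(m + 4)*(m - 1)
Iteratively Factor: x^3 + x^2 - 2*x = (x + 2)*(x^2 - x) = x*(x + 2)*(x - 1)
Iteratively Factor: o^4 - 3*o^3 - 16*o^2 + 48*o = (o - 4)*(o^3 + o^2 - 12*o) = (o - 4)*(o + 4)*(o^2 - 3*o) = (o - 4)*(o - 3)*(o + 4)*(o)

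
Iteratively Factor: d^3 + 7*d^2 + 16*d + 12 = (d + 2)*(d^2 + 5*d + 6) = (d + 2)^2*(d + 3)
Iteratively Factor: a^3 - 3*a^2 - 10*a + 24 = (a - 2)*(a^2 - a - 12) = (a - 4)*(a - 2)*(a + 3)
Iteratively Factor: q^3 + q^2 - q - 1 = (q - 1)*(q^2 + 2*q + 1) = (q - 1)*(q + 1)*(q + 1)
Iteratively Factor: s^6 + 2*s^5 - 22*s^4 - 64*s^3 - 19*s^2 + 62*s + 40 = (s - 5)*(s^5 + 7*s^4 + 13*s^3 + s^2 - 14*s - 8) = (s - 5)*(s + 4)*(s^4 + 3*s^3 + s^2 - 3*s - 2) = (s - 5)*(s + 1)*(s + 4)*(s^3 + 2*s^2 - s - 2) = (s - 5)*(s + 1)*(s + 2)*(s + 4)*(s^2 - 1) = (s - 5)*(s + 1)^2*(s + 2)*(s + 4)*(s - 1)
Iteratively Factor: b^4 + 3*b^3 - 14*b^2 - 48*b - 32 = (b - 4)*(b^3 + 7*b^2 + 14*b + 8) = (b - 4)*(b + 4)*(b^2 + 3*b + 2) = (b - 4)*(b + 1)*(b + 4)*(b + 2)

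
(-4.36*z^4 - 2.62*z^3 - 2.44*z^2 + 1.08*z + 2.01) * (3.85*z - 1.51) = -16.786*z^5 - 3.5034*z^4 - 5.4378*z^3 + 7.8424*z^2 + 6.1077*z - 3.0351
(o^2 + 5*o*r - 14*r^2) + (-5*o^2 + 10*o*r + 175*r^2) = -4*o^2 + 15*o*r + 161*r^2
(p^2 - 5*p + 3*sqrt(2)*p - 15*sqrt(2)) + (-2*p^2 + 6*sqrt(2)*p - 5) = -p^2 - 5*p + 9*sqrt(2)*p - 15*sqrt(2) - 5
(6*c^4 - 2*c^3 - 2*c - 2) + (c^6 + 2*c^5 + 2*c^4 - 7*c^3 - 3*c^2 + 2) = c^6 + 2*c^5 + 8*c^4 - 9*c^3 - 3*c^2 - 2*c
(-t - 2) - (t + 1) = -2*t - 3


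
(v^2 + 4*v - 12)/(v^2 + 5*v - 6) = (v - 2)/(v - 1)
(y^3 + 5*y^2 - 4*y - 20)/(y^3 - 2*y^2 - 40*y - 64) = (y^2 + 3*y - 10)/(y^2 - 4*y - 32)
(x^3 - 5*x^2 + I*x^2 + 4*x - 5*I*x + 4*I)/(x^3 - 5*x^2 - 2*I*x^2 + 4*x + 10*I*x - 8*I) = (x + I)/(x - 2*I)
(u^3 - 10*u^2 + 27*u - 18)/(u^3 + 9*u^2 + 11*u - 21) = (u^2 - 9*u + 18)/(u^2 + 10*u + 21)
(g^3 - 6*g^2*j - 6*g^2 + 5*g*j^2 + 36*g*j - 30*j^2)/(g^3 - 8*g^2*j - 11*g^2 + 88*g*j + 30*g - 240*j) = (g^2 - 6*g*j + 5*j^2)/(g^2 - 8*g*j - 5*g + 40*j)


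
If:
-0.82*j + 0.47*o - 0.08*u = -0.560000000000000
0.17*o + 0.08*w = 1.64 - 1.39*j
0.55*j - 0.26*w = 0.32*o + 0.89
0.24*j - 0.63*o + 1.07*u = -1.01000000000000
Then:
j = 1.19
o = 0.76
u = -0.76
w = -1.83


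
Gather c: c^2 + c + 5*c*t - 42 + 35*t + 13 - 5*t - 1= c^2 + c*(5*t + 1) + 30*t - 30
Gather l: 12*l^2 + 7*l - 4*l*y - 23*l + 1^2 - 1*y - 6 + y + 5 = 12*l^2 + l*(-4*y - 16)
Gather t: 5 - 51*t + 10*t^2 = 10*t^2 - 51*t + 5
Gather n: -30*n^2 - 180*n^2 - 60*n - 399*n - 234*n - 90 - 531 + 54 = -210*n^2 - 693*n - 567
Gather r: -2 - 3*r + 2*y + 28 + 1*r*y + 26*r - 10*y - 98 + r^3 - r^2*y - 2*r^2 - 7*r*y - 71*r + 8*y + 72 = r^3 + r^2*(-y - 2) + r*(-6*y - 48)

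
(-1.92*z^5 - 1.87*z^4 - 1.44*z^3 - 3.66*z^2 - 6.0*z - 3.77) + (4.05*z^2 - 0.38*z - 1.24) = -1.92*z^5 - 1.87*z^4 - 1.44*z^3 + 0.39*z^2 - 6.38*z - 5.01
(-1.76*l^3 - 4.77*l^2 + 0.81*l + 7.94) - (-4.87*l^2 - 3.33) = -1.76*l^3 + 0.100000000000001*l^2 + 0.81*l + 11.27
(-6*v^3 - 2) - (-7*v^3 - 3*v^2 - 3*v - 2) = v^3 + 3*v^2 + 3*v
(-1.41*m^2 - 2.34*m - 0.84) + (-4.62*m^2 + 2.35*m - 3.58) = -6.03*m^2 + 0.0100000000000002*m - 4.42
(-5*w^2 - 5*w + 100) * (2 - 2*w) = 10*w^3 - 210*w + 200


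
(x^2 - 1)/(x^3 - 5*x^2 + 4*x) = (x + 1)/(x*(x - 4))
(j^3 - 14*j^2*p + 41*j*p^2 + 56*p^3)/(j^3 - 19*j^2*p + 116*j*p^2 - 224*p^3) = (-j - p)/(-j + 4*p)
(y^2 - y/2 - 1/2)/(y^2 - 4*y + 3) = (y + 1/2)/(y - 3)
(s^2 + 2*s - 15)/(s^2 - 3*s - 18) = (-s^2 - 2*s + 15)/(-s^2 + 3*s + 18)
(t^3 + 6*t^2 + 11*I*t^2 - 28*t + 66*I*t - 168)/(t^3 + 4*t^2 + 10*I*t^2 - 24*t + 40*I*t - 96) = (t^2 + t*(6 + 7*I) + 42*I)/(t^2 + t*(4 + 6*I) + 24*I)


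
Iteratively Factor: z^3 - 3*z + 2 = (z - 1)*(z^2 + z - 2) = (z - 1)^2*(z + 2)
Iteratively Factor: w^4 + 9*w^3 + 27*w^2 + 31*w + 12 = (w + 4)*(w^3 + 5*w^2 + 7*w + 3) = (w + 1)*(w + 4)*(w^2 + 4*w + 3) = (w + 1)*(w + 3)*(w + 4)*(w + 1)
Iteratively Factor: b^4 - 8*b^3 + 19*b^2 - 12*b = (b)*(b^3 - 8*b^2 + 19*b - 12) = b*(b - 1)*(b^2 - 7*b + 12) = b*(b - 3)*(b - 1)*(b - 4)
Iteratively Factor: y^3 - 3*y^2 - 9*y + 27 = (y - 3)*(y^2 - 9) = (y - 3)*(y + 3)*(y - 3)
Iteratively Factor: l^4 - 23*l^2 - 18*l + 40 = (l + 4)*(l^3 - 4*l^2 - 7*l + 10) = (l + 2)*(l + 4)*(l^2 - 6*l + 5) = (l - 5)*(l + 2)*(l + 4)*(l - 1)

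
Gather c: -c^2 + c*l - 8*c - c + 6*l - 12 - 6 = -c^2 + c*(l - 9) + 6*l - 18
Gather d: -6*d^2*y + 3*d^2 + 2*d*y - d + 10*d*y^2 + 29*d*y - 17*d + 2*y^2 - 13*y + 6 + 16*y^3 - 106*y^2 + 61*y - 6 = d^2*(3 - 6*y) + d*(10*y^2 + 31*y - 18) + 16*y^3 - 104*y^2 + 48*y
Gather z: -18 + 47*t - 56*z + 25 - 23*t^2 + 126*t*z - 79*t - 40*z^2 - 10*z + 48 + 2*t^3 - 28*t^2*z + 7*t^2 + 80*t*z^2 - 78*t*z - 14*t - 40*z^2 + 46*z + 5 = 2*t^3 - 16*t^2 - 46*t + z^2*(80*t - 80) + z*(-28*t^2 + 48*t - 20) + 60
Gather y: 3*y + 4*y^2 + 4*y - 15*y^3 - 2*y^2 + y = -15*y^3 + 2*y^2 + 8*y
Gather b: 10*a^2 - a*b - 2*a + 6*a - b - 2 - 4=10*a^2 + 4*a + b*(-a - 1) - 6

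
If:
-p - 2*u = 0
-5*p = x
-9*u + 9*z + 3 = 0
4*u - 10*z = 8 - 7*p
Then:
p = 7/15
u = -7/30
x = -7/3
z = -17/30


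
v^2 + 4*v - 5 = (v - 1)*(v + 5)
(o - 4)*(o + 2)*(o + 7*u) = o^3 + 7*o^2*u - 2*o^2 - 14*o*u - 8*o - 56*u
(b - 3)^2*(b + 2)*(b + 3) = b^4 - b^3 - 15*b^2 + 9*b + 54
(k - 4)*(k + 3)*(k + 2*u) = k^3 + 2*k^2*u - k^2 - 2*k*u - 12*k - 24*u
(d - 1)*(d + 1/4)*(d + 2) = d^3 + 5*d^2/4 - 7*d/4 - 1/2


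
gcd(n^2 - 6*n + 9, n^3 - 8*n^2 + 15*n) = n - 3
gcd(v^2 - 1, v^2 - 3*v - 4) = v + 1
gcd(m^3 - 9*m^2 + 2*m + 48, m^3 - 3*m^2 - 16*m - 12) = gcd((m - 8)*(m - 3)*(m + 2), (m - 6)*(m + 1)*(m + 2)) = m + 2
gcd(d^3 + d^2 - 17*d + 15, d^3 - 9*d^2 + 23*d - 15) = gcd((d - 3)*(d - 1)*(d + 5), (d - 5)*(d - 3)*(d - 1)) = d^2 - 4*d + 3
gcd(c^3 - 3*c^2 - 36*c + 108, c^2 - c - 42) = c + 6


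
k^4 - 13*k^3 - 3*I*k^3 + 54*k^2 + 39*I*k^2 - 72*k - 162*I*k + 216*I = (k - 6)*(k - 4)*(k - 3)*(k - 3*I)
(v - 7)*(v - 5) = v^2 - 12*v + 35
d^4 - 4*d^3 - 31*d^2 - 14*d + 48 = (d - 8)*(d - 1)*(d + 2)*(d + 3)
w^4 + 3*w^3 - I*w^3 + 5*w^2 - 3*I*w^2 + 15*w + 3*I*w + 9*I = (w + 3)*(w - 3*I)*(w + I)^2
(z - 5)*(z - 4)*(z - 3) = z^3 - 12*z^2 + 47*z - 60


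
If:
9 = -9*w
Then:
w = -1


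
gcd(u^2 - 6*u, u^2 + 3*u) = u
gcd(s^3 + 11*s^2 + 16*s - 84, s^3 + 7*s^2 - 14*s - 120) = s + 6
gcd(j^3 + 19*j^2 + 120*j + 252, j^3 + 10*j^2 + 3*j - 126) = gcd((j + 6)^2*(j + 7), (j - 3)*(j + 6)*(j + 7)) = j^2 + 13*j + 42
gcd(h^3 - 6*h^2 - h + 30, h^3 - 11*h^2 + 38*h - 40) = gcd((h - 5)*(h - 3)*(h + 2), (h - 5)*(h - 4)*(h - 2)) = h - 5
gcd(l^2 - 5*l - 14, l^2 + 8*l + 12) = l + 2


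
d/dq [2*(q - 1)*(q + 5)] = 4*q + 8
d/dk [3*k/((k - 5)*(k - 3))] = 3*(15 - k^2)/(k^4 - 16*k^3 + 94*k^2 - 240*k + 225)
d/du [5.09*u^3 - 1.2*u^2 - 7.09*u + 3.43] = 15.27*u^2 - 2.4*u - 7.09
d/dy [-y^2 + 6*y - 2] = 6 - 2*y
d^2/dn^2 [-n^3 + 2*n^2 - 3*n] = 4 - 6*n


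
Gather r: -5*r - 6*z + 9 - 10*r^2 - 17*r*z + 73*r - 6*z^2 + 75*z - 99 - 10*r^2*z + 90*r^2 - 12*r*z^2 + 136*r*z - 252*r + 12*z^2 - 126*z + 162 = r^2*(80 - 10*z) + r*(-12*z^2 + 119*z - 184) + 6*z^2 - 57*z + 72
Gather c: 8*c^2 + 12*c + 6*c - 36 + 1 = 8*c^2 + 18*c - 35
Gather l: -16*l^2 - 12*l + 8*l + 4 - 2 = -16*l^2 - 4*l + 2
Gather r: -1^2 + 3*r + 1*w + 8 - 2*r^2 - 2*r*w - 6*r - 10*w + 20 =-2*r^2 + r*(-2*w - 3) - 9*w + 27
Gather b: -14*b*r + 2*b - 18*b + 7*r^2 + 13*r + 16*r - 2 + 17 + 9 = b*(-14*r - 16) + 7*r^2 + 29*r + 24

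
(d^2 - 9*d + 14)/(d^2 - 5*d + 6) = (d - 7)/(d - 3)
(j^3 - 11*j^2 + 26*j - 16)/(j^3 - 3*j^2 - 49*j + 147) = (j^3 - 11*j^2 + 26*j - 16)/(j^3 - 3*j^2 - 49*j + 147)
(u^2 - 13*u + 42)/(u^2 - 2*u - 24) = (u - 7)/(u + 4)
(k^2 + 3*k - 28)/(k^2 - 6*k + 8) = (k + 7)/(k - 2)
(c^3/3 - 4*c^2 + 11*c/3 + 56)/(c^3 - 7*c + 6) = (c^2 - 15*c + 56)/(3*(c^2 - 3*c + 2))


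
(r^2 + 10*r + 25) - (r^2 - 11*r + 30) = 21*r - 5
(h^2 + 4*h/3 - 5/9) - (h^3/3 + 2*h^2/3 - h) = -h^3/3 + h^2/3 + 7*h/3 - 5/9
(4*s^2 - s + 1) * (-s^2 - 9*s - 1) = -4*s^4 - 35*s^3 + 4*s^2 - 8*s - 1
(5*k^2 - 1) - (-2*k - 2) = 5*k^2 + 2*k + 1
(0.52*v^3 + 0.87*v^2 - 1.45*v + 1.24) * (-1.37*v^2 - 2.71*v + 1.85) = -0.7124*v^5 - 2.6011*v^4 + 0.5908*v^3 + 3.8402*v^2 - 6.0429*v + 2.294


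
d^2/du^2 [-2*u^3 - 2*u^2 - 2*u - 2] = -12*u - 4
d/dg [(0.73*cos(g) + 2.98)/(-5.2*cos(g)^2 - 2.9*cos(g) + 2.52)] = (3.796*sin(g)^2 - 30.992*cos(g) - 14.2776)*sin(g)/(5.2*cos(g)^2 + 2.9*cos(g) - 2.52)^2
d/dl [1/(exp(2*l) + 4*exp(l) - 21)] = 2*(-exp(l) - 2)*exp(l)/(exp(2*l) + 4*exp(l) - 21)^2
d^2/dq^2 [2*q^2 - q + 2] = 4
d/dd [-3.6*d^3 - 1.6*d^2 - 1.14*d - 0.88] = -10.8*d^2 - 3.2*d - 1.14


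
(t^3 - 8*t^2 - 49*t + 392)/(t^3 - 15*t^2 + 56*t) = (t + 7)/t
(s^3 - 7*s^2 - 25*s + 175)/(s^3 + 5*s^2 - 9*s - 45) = (s^2 - 12*s + 35)/(s^2 - 9)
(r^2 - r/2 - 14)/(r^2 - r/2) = (2*r^2 - r - 28)/(r*(2*r - 1))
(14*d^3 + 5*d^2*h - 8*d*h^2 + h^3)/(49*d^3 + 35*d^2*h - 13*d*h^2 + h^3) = (2*d - h)/(7*d - h)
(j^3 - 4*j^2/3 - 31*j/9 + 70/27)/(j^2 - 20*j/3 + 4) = (9*j^2 - 6*j - 35)/(9*(j - 6))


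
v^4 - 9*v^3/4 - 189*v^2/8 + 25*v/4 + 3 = (v - 6)*(v - 1/2)*(v + 1/4)*(v + 4)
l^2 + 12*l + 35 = (l + 5)*(l + 7)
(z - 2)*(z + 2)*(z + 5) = z^3 + 5*z^2 - 4*z - 20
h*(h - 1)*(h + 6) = h^3 + 5*h^2 - 6*h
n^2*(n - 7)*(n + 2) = n^4 - 5*n^3 - 14*n^2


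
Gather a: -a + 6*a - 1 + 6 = 5*a + 5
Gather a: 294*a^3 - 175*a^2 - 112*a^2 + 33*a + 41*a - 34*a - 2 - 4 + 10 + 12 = 294*a^3 - 287*a^2 + 40*a + 16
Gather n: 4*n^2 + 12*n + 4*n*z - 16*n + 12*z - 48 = 4*n^2 + n*(4*z - 4) + 12*z - 48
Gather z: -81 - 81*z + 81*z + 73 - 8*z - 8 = -8*z - 16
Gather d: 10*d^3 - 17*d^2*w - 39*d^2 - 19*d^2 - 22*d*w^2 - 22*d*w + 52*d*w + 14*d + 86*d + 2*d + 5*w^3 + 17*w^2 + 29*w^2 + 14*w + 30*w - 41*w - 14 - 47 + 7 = 10*d^3 + d^2*(-17*w - 58) + d*(-22*w^2 + 30*w + 102) + 5*w^3 + 46*w^2 + 3*w - 54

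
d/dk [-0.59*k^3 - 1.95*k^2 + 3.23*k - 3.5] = -1.77*k^2 - 3.9*k + 3.23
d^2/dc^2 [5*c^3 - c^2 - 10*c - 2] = 30*c - 2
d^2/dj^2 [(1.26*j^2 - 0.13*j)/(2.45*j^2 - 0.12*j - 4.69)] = (7.105427357601e-15*j^4 - 0.81977*j^3 + 86.86818*j^2 - 8.96259*j + 55.5765)/(14.706125*j^6 - 2.1609*j^5 - 84.349335*j^4 + 8.271432*j^3 + 161.468727*j^2 - 7.918596*j - 103.161709)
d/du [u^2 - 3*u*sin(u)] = -3*u*cos(u) + 2*u - 3*sin(u)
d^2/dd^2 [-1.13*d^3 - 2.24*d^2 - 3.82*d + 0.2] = -6.78*d - 4.48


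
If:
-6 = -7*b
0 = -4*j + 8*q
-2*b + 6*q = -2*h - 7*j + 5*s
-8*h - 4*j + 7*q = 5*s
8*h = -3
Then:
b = 6/7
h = -3/8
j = 51/98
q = 51/196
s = 537/980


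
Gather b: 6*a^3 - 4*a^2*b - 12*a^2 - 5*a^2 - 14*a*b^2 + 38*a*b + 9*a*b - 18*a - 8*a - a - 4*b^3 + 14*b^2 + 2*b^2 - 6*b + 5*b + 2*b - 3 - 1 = 6*a^3 - 17*a^2 - 27*a - 4*b^3 + b^2*(16 - 14*a) + b*(-4*a^2 + 47*a + 1) - 4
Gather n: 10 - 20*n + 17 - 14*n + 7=34 - 34*n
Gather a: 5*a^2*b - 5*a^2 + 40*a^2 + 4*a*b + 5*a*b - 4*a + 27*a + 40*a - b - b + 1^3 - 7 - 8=a^2*(5*b + 35) + a*(9*b + 63) - 2*b - 14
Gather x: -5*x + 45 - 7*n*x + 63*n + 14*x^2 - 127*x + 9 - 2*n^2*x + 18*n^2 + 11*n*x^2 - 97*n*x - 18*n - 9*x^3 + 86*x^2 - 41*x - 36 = 18*n^2 + 45*n - 9*x^3 + x^2*(11*n + 100) + x*(-2*n^2 - 104*n - 173) + 18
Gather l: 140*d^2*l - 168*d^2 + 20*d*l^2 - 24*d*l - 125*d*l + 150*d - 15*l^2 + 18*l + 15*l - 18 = -168*d^2 + 150*d + l^2*(20*d - 15) + l*(140*d^2 - 149*d + 33) - 18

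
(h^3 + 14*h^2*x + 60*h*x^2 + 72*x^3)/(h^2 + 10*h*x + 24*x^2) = (h^2 + 8*h*x + 12*x^2)/(h + 4*x)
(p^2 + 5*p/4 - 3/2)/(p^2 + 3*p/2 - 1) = (4*p - 3)/(2*(2*p - 1))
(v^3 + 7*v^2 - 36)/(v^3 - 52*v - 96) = (v^2 + v - 6)/(v^2 - 6*v - 16)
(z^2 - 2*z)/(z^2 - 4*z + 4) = z/(z - 2)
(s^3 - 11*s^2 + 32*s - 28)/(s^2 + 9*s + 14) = (s^3 - 11*s^2 + 32*s - 28)/(s^2 + 9*s + 14)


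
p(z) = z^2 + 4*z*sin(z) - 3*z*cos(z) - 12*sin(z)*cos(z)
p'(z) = 3*z*sin(z) + 4*z*cos(z) + 2*z + 12*sin(z)^2 + 4*sin(z) - 12*cos(z)^2 - 3*cos(z)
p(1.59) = 9.21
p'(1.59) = 23.88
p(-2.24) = 2.04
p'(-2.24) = 7.84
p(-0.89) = 11.11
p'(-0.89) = -4.45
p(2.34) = 23.08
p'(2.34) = 8.56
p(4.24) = 3.80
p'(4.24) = -5.73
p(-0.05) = 0.76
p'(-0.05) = -15.43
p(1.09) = -1.38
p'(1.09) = 16.12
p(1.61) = 9.69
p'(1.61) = 23.87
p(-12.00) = 143.19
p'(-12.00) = -89.30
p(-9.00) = 66.73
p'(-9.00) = 19.09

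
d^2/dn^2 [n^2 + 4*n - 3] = 2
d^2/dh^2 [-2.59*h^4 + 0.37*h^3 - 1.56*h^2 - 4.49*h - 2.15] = -31.08*h^2 + 2.22*h - 3.12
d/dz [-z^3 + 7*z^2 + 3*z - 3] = -3*z^2 + 14*z + 3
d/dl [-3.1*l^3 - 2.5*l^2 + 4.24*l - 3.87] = -9.3*l^2 - 5.0*l + 4.24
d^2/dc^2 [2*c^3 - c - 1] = 12*c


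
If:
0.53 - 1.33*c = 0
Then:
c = 0.40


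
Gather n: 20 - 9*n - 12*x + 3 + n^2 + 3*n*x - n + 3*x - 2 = n^2 + n*(3*x - 10) - 9*x + 21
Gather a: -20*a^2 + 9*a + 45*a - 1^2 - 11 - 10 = -20*a^2 + 54*a - 22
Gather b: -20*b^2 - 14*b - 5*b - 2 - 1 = -20*b^2 - 19*b - 3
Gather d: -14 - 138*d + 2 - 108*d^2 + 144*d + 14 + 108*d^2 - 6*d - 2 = 0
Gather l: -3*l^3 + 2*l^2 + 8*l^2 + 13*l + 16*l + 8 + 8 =-3*l^3 + 10*l^2 + 29*l + 16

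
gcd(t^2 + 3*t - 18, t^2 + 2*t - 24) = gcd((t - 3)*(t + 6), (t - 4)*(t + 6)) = t + 6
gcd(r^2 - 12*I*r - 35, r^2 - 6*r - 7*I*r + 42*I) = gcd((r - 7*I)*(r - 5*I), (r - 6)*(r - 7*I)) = r - 7*I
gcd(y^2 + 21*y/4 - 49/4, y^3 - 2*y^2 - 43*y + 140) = y + 7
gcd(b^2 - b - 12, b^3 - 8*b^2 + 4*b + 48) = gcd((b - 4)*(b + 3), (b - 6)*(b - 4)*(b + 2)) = b - 4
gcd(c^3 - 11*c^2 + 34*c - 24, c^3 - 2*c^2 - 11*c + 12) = c^2 - 5*c + 4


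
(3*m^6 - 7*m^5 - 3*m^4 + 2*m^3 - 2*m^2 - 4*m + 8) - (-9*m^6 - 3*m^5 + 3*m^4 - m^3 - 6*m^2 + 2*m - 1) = 12*m^6 - 4*m^5 - 6*m^4 + 3*m^3 + 4*m^2 - 6*m + 9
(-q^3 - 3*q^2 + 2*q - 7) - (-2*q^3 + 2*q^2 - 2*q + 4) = q^3 - 5*q^2 + 4*q - 11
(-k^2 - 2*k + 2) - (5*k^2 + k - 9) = -6*k^2 - 3*k + 11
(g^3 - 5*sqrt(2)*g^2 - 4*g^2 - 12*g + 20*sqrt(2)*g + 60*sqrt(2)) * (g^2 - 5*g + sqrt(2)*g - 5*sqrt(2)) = g^5 - 9*g^4 - 4*sqrt(2)*g^4 - 2*g^3 + 36*sqrt(2)*g^3 - 32*sqrt(2)*g^2 + 150*g^2 - 240*sqrt(2)*g - 80*g - 600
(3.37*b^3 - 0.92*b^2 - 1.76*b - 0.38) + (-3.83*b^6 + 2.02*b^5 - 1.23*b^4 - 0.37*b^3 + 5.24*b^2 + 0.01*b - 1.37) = -3.83*b^6 + 2.02*b^5 - 1.23*b^4 + 3.0*b^3 + 4.32*b^2 - 1.75*b - 1.75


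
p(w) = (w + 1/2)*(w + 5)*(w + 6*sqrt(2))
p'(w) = (w + 1/2)*(w + 5) + (w + 1/2)*(w + 6*sqrt(2)) + (w + 5)*(w + 6*sqrt(2))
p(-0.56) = -2.11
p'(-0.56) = 34.45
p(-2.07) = -29.51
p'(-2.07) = 4.12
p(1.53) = 132.76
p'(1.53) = 98.99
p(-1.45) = -23.73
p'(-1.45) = 14.92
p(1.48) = 127.86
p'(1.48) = 97.14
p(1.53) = 132.76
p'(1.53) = 98.99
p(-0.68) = -6.07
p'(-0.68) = 31.54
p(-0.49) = 0.36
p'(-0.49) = 36.18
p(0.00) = 21.21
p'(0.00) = 49.17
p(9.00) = 2325.54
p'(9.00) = 543.90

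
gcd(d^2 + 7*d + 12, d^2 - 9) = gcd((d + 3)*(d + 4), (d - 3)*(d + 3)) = d + 3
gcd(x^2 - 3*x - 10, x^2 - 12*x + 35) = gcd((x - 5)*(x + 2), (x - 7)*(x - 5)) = x - 5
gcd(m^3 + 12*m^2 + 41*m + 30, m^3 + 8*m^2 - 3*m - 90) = m^2 + 11*m + 30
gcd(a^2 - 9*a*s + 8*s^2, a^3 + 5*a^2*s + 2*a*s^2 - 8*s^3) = -a + s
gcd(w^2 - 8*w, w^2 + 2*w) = w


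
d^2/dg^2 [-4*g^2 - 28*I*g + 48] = -8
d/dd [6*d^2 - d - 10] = 12*d - 1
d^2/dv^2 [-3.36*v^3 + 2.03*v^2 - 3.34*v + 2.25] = 4.06 - 20.16*v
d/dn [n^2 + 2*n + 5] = 2*n + 2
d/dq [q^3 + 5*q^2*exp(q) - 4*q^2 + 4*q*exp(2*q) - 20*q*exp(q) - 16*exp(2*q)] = 5*q^2*exp(q) + 3*q^2 + 8*q*exp(2*q) - 10*q*exp(q) - 8*q - 28*exp(2*q) - 20*exp(q)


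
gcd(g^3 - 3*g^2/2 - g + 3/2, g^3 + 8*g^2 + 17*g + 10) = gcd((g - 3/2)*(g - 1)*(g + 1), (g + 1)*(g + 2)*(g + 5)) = g + 1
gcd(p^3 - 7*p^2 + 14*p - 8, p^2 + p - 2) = p - 1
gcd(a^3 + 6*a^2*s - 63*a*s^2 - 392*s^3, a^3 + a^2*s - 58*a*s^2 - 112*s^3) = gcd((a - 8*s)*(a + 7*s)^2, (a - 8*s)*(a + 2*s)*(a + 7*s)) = -a^2 + a*s + 56*s^2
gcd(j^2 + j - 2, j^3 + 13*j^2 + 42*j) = 1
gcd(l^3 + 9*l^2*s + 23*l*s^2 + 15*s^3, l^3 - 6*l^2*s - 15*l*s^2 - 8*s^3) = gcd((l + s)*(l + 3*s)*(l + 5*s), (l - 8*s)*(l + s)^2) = l + s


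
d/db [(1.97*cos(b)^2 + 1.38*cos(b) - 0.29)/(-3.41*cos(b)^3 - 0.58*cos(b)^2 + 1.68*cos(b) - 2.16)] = (-6.7177*cos(b)^4 - 9.4116*cos(b)^3 - 1.1433*cos(b)^2 + 8.8468*cos(b) + 2.4936)*sin(b)/(11.6281*cos(b)^6 + 3.9556*cos(b)^5 - 11.1212*cos(b)^4 + 12.7824*cos(b)^3 + 5.328*cos(b)^2 - 7.2576*cos(b) + 4.6656)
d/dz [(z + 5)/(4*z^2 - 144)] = (z^2 - 2*z*(z + 5) - 36)/(4*(z^2 - 36)^2)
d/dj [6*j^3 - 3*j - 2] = 18*j^2 - 3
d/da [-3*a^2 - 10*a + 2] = -6*a - 10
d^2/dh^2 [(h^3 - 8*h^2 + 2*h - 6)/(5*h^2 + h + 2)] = 6*(27*h^3 - 68*h^2 - 46*h + 6)/(125*h^6 + 75*h^5 + 165*h^4 + 61*h^3 + 66*h^2 + 12*h + 8)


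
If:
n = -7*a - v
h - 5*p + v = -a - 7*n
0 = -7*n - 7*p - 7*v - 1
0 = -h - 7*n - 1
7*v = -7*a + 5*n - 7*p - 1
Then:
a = -24/3493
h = -485/499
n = -2/499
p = -667/3493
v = 26/499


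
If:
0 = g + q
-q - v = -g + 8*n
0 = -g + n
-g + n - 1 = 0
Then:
No Solution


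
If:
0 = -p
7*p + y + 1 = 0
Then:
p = 0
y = -1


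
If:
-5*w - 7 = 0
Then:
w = -7/5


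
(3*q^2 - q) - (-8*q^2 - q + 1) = 11*q^2 - 1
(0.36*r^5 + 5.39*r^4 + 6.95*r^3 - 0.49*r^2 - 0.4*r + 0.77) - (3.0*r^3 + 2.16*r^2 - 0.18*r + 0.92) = 0.36*r^5 + 5.39*r^4 + 3.95*r^3 - 2.65*r^2 - 0.22*r - 0.15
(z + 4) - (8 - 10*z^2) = 10*z^2 + z - 4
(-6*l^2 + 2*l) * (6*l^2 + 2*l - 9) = -36*l^4 + 58*l^2 - 18*l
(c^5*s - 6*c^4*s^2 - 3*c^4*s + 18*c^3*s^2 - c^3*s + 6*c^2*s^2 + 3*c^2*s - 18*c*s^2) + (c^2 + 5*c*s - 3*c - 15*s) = c^5*s - 6*c^4*s^2 - 3*c^4*s + 18*c^3*s^2 - c^3*s + 6*c^2*s^2 + 3*c^2*s + c^2 - 18*c*s^2 + 5*c*s - 3*c - 15*s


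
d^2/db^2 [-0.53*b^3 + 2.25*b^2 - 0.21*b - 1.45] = 4.5 - 3.18*b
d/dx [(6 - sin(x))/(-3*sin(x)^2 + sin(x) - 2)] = (-3*sin(x)^2 + 36*sin(x) - 4)*cos(x)/(3*sin(x)^2 - sin(x) + 2)^2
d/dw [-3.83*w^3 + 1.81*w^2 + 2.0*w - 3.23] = -11.49*w^2 + 3.62*w + 2.0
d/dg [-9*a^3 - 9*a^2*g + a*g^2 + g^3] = -9*a^2 + 2*a*g + 3*g^2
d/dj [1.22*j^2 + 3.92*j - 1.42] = 2.44*j + 3.92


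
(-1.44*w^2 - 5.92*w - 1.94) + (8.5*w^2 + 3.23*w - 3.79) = 7.06*w^2 - 2.69*w - 5.73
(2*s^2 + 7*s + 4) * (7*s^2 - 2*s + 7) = 14*s^4 + 45*s^3 + 28*s^2 + 41*s + 28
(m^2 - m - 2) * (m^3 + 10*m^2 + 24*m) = m^5 + 9*m^4 + 12*m^3 - 44*m^2 - 48*m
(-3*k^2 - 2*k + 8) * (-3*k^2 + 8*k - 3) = 9*k^4 - 18*k^3 - 31*k^2 + 70*k - 24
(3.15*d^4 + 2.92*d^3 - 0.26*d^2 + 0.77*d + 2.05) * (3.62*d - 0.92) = 11.403*d^5 + 7.6724*d^4 - 3.6276*d^3 + 3.0266*d^2 + 6.7126*d - 1.886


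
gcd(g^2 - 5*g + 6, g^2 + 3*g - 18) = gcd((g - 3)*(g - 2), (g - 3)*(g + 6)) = g - 3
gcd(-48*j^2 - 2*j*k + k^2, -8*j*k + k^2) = 8*j - k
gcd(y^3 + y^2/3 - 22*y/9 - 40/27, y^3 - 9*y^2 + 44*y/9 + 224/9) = y + 4/3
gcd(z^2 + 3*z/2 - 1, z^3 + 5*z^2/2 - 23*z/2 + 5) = z - 1/2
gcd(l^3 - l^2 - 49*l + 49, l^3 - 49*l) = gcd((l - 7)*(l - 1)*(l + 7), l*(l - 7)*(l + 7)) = l^2 - 49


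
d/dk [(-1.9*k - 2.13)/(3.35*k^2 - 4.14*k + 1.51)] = (6.365*k^2 + 14.271*k - 11.6872)/(11.2225*k^4 - 27.738*k^3 + 27.2566*k^2 - 12.5028*k + 2.2801)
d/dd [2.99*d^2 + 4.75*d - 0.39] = 5.98*d + 4.75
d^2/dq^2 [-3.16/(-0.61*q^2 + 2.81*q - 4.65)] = (-2.351672*q^2 + 10.833112*q + 3.16*(1.22*q - 2.81)*(2.44*q - 5.62) - 17.92668)/(0.61*q^2 - 2.81*q + 4.65)^3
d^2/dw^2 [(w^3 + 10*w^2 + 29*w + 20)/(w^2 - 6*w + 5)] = 120*(2*w^3 - 3*w^2 - 12*w + 29)/(w^6 - 18*w^5 + 123*w^4 - 396*w^3 + 615*w^2 - 450*w + 125)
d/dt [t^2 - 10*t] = 2*t - 10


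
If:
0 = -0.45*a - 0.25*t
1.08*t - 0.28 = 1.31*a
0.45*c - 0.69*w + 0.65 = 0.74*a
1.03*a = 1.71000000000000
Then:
No Solution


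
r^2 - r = r*(r - 1)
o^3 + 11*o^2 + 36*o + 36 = (o + 2)*(o + 3)*(o + 6)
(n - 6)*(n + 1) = n^2 - 5*n - 6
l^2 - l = l*(l - 1)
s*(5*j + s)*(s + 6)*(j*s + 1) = 5*j^2*s^3 + 30*j^2*s^2 + j*s^4 + 6*j*s^3 + 5*j*s^2 + 30*j*s + s^3 + 6*s^2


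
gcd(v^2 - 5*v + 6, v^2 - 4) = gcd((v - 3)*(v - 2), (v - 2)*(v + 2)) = v - 2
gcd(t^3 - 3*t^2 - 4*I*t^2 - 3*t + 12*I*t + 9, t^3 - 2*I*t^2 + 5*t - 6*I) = t^2 - 4*I*t - 3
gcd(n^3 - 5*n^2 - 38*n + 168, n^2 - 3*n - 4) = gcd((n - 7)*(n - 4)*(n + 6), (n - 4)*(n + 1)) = n - 4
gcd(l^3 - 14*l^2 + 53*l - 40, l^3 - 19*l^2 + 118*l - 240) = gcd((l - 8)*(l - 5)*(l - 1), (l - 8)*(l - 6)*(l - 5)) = l^2 - 13*l + 40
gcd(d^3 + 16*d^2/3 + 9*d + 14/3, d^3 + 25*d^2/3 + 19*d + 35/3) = d^2 + 10*d/3 + 7/3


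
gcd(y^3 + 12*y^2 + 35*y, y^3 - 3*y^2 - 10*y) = y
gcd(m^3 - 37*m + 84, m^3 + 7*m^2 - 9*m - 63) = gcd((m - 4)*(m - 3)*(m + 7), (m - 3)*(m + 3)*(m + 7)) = m^2 + 4*m - 21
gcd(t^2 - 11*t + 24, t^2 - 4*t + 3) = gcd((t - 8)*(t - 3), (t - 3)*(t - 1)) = t - 3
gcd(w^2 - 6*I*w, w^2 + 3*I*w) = w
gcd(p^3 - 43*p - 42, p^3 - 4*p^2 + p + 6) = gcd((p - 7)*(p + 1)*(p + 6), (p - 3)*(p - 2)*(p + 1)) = p + 1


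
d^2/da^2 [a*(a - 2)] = 2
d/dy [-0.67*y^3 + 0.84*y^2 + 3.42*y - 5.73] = -2.01*y^2 + 1.68*y + 3.42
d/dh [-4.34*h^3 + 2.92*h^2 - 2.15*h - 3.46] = -13.02*h^2 + 5.84*h - 2.15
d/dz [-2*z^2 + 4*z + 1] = 4 - 4*z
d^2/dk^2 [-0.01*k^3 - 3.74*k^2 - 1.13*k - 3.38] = -0.06*k - 7.48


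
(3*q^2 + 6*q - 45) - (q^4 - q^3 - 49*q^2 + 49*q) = -q^4 + q^3 + 52*q^2 - 43*q - 45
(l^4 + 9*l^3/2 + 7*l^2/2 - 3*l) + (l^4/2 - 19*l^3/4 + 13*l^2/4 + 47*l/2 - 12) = 3*l^4/2 - l^3/4 + 27*l^2/4 + 41*l/2 - 12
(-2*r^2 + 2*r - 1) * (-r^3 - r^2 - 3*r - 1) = 2*r^5 + 5*r^3 - 3*r^2 + r + 1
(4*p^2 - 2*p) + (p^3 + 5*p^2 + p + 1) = p^3 + 9*p^2 - p + 1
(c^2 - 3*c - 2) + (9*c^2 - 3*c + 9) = 10*c^2 - 6*c + 7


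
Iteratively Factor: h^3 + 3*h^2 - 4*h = (h - 1)*(h^2 + 4*h) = h*(h - 1)*(h + 4)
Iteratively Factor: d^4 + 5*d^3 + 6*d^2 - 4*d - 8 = (d + 2)*(d^3 + 3*d^2 - 4) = (d + 2)^2*(d^2 + d - 2) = (d + 2)^3*(d - 1)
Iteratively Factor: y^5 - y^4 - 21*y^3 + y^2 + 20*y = (y + 1)*(y^4 - 2*y^3 - 19*y^2 + 20*y) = (y + 1)*(y + 4)*(y^3 - 6*y^2 + 5*y) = (y - 1)*(y + 1)*(y + 4)*(y^2 - 5*y) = y*(y - 1)*(y + 1)*(y + 4)*(y - 5)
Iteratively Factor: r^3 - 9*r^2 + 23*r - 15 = (r - 1)*(r^2 - 8*r + 15) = (r - 5)*(r - 1)*(r - 3)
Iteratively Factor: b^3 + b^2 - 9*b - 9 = (b + 1)*(b^2 - 9) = (b - 3)*(b + 1)*(b + 3)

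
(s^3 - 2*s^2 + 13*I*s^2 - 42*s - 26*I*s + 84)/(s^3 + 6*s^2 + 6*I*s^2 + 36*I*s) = (s^2 + s*(-2 + 7*I) - 14*I)/(s*(s + 6))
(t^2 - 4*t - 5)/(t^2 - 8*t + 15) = (t + 1)/(t - 3)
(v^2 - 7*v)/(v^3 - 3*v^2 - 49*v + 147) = v/(v^2 + 4*v - 21)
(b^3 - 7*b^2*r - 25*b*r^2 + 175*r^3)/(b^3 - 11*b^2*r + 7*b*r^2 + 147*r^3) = (-b^2 + 25*r^2)/(-b^2 + 4*b*r + 21*r^2)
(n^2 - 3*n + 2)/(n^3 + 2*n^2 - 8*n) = (n - 1)/(n*(n + 4))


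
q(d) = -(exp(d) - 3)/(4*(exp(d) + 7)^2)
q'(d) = (exp(d) - 3)*exp(d)/(2*(exp(d) + 7)^3) - exp(d)/(4*(exp(d) + 7)^2)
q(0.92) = 0.00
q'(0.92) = -0.01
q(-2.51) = 0.01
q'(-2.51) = -0.00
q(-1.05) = 0.01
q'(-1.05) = -0.00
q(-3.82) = 0.02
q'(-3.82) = -0.00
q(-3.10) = 0.01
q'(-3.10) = -0.00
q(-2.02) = 0.01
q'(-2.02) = -0.00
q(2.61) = -0.01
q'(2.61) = 0.00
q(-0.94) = 0.01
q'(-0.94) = -0.00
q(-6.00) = 0.02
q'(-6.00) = 0.00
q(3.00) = -0.00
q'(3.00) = 0.00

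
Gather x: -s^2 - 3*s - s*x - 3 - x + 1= -s^2 - 3*s + x*(-s - 1) - 2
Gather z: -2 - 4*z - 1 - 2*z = -6*z - 3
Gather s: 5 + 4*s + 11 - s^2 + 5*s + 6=-s^2 + 9*s + 22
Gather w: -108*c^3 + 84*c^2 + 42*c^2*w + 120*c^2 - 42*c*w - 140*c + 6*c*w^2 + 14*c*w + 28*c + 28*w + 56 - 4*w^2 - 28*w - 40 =-108*c^3 + 204*c^2 - 112*c + w^2*(6*c - 4) + w*(42*c^2 - 28*c) + 16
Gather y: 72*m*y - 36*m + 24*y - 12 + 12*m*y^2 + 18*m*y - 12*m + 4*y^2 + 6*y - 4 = -48*m + y^2*(12*m + 4) + y*(90*m + 30) - 16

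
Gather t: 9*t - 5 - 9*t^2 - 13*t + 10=-9*t^2 - 4*t + 5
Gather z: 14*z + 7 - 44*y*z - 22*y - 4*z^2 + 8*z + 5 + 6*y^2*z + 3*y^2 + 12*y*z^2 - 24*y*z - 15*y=3*y^2 - 37*y + z^2*(12*y - 4) + z*(6*y^2 - 68*y + 22) + 12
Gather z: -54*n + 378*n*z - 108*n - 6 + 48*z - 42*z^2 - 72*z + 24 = -162*n - 42*z^2 + z*(378*n - 24) + 18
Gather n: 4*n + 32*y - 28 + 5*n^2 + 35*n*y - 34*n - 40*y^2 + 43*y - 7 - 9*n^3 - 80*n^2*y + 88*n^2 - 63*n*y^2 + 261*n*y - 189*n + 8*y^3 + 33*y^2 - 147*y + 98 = -9*n^3 + n^2*(93 - 80*y) + n*(-63*y^2 + 296*y - 219) + 8*y^3 - 7*y^2 - 72*y + 63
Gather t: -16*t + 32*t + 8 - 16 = 16*t - 8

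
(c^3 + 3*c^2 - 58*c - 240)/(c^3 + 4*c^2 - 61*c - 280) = (c + 6)/(c + 7)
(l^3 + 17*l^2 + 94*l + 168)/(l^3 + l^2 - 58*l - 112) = (l^2 + 10*l + 24)/(l^2 - 6*l - 16)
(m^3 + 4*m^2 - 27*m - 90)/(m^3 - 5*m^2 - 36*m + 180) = (m + 3)/(m - 6)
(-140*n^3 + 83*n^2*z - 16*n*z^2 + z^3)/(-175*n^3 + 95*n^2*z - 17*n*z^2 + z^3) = (-4*n + z)/(-5*n + z)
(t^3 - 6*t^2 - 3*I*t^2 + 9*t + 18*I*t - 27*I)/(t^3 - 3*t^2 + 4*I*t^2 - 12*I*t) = (t^2 - 3*t*(1 + I) + 9*I)/(t*(t + 4*I))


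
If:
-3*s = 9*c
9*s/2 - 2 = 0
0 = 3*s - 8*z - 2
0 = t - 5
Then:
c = -4/27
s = 4/9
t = 5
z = -1/12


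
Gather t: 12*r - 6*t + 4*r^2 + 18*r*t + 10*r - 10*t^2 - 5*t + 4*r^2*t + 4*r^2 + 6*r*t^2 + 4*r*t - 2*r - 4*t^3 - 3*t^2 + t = 8*r^2 + 20*r - 4*t^3 + t^2*(6*r - 13) + t*(4*r^2 + 22*r - 10)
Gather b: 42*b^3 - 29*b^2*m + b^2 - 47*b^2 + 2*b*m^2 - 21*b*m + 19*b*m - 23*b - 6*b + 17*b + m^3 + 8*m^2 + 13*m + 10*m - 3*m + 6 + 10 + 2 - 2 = 42*b^3 + b^2*(-29*m - 46) + b*(2*m^2 - 2*m - 12) + m^3 + 8*m^2 + 20*m + 16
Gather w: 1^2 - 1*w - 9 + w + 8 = 0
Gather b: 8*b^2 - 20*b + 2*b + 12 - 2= 8*b^2 - 18*b + 10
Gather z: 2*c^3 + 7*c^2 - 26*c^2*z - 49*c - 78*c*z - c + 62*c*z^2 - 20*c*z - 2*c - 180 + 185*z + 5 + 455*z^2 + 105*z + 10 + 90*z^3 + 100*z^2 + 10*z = 2*c^3 + 7*c^2 - 52*c + 90*z^3 + z^2*(62*c + 555) + z*(-26*c^2 - 98*c + 300) - 165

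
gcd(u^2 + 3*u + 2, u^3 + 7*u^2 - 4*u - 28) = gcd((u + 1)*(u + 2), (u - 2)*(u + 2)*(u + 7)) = u + 2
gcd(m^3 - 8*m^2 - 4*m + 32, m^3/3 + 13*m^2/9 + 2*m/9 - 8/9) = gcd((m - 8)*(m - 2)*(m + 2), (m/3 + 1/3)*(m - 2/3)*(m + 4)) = 1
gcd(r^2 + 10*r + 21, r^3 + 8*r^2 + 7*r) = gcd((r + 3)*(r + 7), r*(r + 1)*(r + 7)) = r + 7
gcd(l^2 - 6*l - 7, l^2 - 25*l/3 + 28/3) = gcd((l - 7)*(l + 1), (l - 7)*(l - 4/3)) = l - 7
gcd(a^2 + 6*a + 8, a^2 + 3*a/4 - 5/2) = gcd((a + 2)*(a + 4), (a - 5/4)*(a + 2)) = a + 2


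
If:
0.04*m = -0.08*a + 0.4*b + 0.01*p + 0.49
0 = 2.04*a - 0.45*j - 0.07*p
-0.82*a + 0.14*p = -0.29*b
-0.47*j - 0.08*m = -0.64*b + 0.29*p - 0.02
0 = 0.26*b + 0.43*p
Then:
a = -0.47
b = -1.88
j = -2.31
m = -5.34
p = 1.14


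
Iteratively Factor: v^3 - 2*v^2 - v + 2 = (v - 1)*(v^2 - v - 2) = (v - 1)*(v + 1)*(v - 2)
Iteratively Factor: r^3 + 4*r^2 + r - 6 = (r + 3)*(r^2 + r - 2) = (r + 2)*(r + 3)*(r - 1)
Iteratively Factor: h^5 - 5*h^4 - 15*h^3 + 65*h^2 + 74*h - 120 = (h - 5)*(h^4 - 15*h^2 - 10*h + 24) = (h - 5)*(h + 2)*(h^3 - 2*h^2 - 11*h + 12) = (h - 5)*(h + 2)*(h + 3)*(h^2 - 5*h + 4) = (h - 5)*(h - 4)*(h + 2)*(h + 3)*(h - 1)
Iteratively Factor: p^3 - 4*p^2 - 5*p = (p + 1)*(p^2 - 5*p) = (p - 5)*(p + 1)*(p)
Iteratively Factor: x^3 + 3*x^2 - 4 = (x + 2)*(x^2 + x - 2) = (x + 2)^2*(x - 1)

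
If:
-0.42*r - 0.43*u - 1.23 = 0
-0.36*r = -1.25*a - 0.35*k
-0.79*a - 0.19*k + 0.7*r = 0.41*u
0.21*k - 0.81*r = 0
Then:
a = 0.94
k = -4.55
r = -1.18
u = -1.71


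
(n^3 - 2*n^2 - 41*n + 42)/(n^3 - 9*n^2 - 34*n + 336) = (n - 1)/(n - 8)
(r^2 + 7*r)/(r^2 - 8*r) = (r + 7)/(r - 8)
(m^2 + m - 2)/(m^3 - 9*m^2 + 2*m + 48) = (m - 1)/(m^2 - 11*m + 24)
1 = 1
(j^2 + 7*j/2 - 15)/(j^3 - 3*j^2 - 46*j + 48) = (j - 5/2)/(j^2 - 9*j + 8)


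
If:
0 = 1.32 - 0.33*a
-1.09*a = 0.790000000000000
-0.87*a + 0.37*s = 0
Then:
No Solution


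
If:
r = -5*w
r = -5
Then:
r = -5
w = 1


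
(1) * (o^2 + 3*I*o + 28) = o^2 + 3*I*o + 28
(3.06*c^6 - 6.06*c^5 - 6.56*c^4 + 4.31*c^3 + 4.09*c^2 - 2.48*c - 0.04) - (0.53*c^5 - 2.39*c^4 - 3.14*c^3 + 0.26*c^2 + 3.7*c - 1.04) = 3.06*c^6 - 6.59*c^5 - 4.17*c^4 + 7.45*c^3 + 3.83*c^2 - 6.18*c + 1.0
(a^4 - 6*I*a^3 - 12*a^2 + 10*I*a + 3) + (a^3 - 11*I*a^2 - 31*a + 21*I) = a^4 + a^3 - 6*I*a^3 - 12*a^2 - 11*I*a^2 - 31*a + 10*I*a + 3 + 21*I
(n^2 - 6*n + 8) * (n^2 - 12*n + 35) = n^4 - 18*n^3 + 115*n^2 - 306*n + 280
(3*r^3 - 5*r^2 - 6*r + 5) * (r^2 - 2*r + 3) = 3*r^5 - 11*r^4 + 13*r^3 + 2*r^2 - 28*r + 15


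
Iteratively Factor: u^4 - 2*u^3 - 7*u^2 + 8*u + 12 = (u + 1)*(u^3 - 3*u^2 - 4*u + 12) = (u - 3)*(u + 1)*(u^2 - 4) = (u - 3)*(u - 2)*(u + 1)*(u + 2)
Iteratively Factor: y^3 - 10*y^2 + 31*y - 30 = (y - 2)*(y^2 - 8*y + 15) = (y - 5)*(y - 2)*(y - 3)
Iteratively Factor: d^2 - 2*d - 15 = (d - 5)*(d + 3)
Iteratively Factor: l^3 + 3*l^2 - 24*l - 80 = (l - 5)*(l^2 + 8*l + 16) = (l - 5)*(l + 4)*(l + 4)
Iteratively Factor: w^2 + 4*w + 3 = (w + 1)*(w + 3)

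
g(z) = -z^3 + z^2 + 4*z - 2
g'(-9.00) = -257.00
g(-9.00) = 772.00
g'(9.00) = -221.00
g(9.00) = -614.00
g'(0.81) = 3.65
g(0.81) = 1.36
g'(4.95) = -59.61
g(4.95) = -78.98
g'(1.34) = 1.29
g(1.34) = 2.75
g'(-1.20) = -2.72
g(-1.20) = -3.63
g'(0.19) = 4.27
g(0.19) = -1.21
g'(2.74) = -13.04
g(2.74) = -4.10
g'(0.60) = 4.12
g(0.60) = 0.54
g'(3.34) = -22.79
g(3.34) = -14.74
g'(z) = -3*z^2 + 2*z + 4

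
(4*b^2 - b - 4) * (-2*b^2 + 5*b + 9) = -8*b^4 + 22*b^3 + 39*b^2 - 29*b - 36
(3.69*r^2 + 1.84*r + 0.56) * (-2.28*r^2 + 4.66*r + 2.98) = -8.4132*r^4 + 13.0002*r^3 + 18.2938*r^2 + 8.0928*r + 1.6688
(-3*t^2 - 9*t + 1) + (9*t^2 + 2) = 6*t^2 - 9*t + 3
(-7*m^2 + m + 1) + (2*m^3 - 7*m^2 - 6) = 2*m^3 - 14*m^2 + m - 5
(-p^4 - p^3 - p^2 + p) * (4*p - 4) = -4*p^5 + 8*p^2 - 4*p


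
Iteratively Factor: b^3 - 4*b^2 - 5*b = (b - 5)*(b^2 + b) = b*(b - 5)*(b + 1)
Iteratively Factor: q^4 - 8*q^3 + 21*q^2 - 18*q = (q)*(q^3 - 8*q^2 + 21*q - 18) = q*(q - 2)*(q^2 - 6*q + 9) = q*(q - 3)*(q - 2)*(q - 3)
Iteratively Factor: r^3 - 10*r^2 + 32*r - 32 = (r - 2)*(r^2 - 8*r + 16) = (r - 4)*(r - 2)*(r - 4)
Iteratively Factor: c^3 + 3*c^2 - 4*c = (c - 1)*(c^2 + 4*c) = (c - 1)*(c + 4)*(c)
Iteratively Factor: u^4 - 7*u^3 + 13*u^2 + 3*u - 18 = (u - 3)*(u^3 - 4*u^2 + u + 6) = (u - 3)*(u + 1)*(u^2 - 5*u + 6) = (u - 3)^2*(u + 1)*(u - 2)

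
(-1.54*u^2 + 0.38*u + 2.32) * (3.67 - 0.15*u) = 0.231*u^3 - 5.7088*u^2 + 1.0466*u + 8.5144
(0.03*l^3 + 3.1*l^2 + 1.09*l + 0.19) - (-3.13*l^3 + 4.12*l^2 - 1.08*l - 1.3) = 3.16*l^3 - 1.02*l^2 + 2.17*l + 1.49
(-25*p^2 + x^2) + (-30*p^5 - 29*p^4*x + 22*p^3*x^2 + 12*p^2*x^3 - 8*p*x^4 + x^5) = -30*p^5 - 29*p^4*x + 22*p^3*x^2 + 12*p^2*x^3 - 25*p^2 - 8*p*x^4 + x^5 + x^2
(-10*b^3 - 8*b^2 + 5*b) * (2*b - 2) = -20*b^4 + 4*b^3 + 26*b^2 - 10*b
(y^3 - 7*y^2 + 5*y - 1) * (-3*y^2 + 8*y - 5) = -3*y^5 + 29*y^4 - 76*y^3 + 78*y^2 - 33*y + 5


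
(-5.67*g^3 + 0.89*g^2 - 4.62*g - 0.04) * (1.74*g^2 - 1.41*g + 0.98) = -9.8658*g^5 + 9.5433*g^4 - 14.8503*g^3 + 7.3168*g^2 - 4.4712*g - 0.0392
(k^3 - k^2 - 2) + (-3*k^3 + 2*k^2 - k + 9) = -2*k^3 + k^2 - k + 7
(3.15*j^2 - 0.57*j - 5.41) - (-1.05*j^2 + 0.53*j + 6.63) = 4.2*j^2 - 1.1*j - 12.04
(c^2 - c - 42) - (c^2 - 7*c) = 6*c - 42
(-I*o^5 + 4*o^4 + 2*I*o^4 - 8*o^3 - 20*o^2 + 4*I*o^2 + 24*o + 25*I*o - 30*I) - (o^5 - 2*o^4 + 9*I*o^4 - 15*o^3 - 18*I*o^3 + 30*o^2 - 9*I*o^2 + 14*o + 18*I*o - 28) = -o^5 - I*o^5 + 6*o^4 - 7*I*o^4 + 7*o^3 + 18*I*o^3 - 50*o^2 + 13*I*o^2 + 10*o + 7*I*o + 28 - 30*I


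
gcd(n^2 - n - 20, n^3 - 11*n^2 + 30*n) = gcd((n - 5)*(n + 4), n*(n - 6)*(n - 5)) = n - 5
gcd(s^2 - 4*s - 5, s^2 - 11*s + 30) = s - 5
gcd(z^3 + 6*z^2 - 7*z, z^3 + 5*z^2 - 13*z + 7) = z^2 + 6*z - 7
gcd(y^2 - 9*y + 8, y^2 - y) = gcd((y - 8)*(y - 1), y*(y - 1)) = y - 1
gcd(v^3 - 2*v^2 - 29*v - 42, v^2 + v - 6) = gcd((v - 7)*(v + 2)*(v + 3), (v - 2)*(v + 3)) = v + 3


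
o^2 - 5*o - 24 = (o - 8)*(o + 3)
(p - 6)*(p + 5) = p^2 - p - 30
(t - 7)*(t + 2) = t^2 - 5*t - 14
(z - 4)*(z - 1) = z^2 - 5*z + 4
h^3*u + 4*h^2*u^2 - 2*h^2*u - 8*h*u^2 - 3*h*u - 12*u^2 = (h - 3)*(h + 4*u)*(h*u + u)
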